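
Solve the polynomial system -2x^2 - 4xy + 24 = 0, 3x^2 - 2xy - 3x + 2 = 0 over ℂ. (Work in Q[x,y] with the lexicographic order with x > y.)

{(-5/4, -167/40), (2, 2)}

Compute a lex Gröbner basis by Buchberger's algorithm.
f_1 = -2x^2 - 4xy + 24, LT = x^2.
f_2 = 3x^2 - 2xy - 3x + 2, LT = x^2.

S(f_1,f_2): lcm = x^2. S = 8/3xy + x - 38/3.
  leading term xy: no divisor's leading term divides it; move 8/3xy to the remainder.
  leading term x: no divisor's leading term divides it; move x to the remainder.
  leading term 1: no divisor's leading term divides it; move -38/3 to the remainder.
  remainder 8/3xy + x - 38/3 ≠ 0; add h_3 = 8/3xy + x - 38/3 to the basis.

S(f_1,h_3): lcm = x^2y. S = -3/8x^2 + 2xy^2 + 19/4x - 12y.
  leading term x^2: subtract (3/16)·f_1 from -3/8x^2 + 2xy^2 + 19/4x - 12y → 2xy^2 + 3/4xy + 19/4x - 12y - 9/2
  leading term xy^2: subtract (3/4y)·h_3 from 2xy^2 + 3/4xy + 19/4x - 12y - 9/2 → 19/4x - 5/2y - 9/2
  leading term x: no divisor's leading term divides it; move 19/4x to the remainder.
  leading term y: no divisor's leading term divides it; move -5/2y to the remainder.
  leading term 1: no divisor's leading term divides it; move -9/2 to the remainder.
  remainder 19/4x - 5/2y - 9/2 ≠ 0; add h_4 = 19/4x - 5/2y - 9/2 to the basis.

S(h_3,h_4): lcm = xy. S = 3/8x + 10/19y^2 + 18/19y - 19/4.
  leading term x: subtract (3/38)·h_4 from 3/8x + 10/19y^2 + 18/19y - 19/4 → 10/19y^2 + 87/76y - 167/38
  leading term y^2: no divisor's leading term divides it; move 10/19y^2 to the remainder.
  leading term y: no divisor's leading term divides it; move 87/76y to the remainder.
  leading term 1: no divisor's leading term divides it; move -167/38 to the remainder.
  remainder 10/19y^2 + 87/76y - 167/38 ≠ 0; add h_5 = 10/19y^2 + 87/76y - 167/38 to the basis.

The other S-polynomials (S(f_2,h_3), S(f_1,h_4), S(f_2,h_4), S(f_1,h_5), S(f_2,h_5), S(h_3,h_5), S(h_4,h_5)) all reduce to 0 modulo the current basis, so we have a Gröbner basis.
Inter-reduce: drop elements whose leading term is divisible by another's, tail-reduce, and make monic.
Reduced Gröbner basis: {x - 10/19y - 18/19, y^2 + 87/40y - 167/20}.

From the last basis element, y^2 + 87/40y - 167/20 = 0, so y takes values in {-167/40, 2}. Each choice, substituted upward through the basis, yields the corresponding point(s) of the solution set.
  y = -167/40: the earlier basis element becomes x + 5/4 = 0, giving x = -5/4 — point (-5/4, -167/40).
  y = 2: the earlier basis element becomes x - 2 = 0, giving x = 2 — point (2, 2).
Each listed point satisfies every original equation (direct substitution).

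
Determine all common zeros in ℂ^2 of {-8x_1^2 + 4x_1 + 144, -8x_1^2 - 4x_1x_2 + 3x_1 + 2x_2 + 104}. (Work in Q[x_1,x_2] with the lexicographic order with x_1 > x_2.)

{(9/2, -89/32), (-4, 2)}

Compute a lex Gröbner basis by Buchberger's algorithm.
f_1 = -8x_1^2 + 4x_1 + 144, LT = x_1^2.
f_2 = -8x_1^2 - 4x_1x_2 + 3x_1 + 2x_2 + 104, LT = x_1^2.

S(f_1,f_2): lcm = x_1^2. S = -1/2x_1x_2 - 1/8x_1 + 1/4x_2 - 5.
  leading term x_1x_2: no divisor's leading term divides it; move -1/2x_1x_2 to the remainder.
  leading term x_1: no divisor's leading term divides it; move -1/8x_1 to the remainder.
  leading term x_2: no divisor's leading term divides it; move 1/4x_2 to the remainder.
  leading term 1: no divisor's leading term divides it; move -5 to the remainder.
  remainder -1/2x_1x_2 - 1/8x_1 + 1/4x_2 - 5 ≠ 0; add h_3 = -1/2x_1x_2 - 1/8x_1 + 1/4x_2 - 5 to the basis.

S(f_1,h_3): lcm = x_1^2x_2. S = -1/4x_1^2 - 10x_1 - 18x_2.
  leading term x_1^2: subtract (1/32)·f_1 from -1/4x_1^2 - 10x_1 - 18x_2 → -81/8x_1 - 18x_2 - 9/2
  leading term x_1: no divisor's leading term divides it; move -81/8x_1 to the remainder.
  leading term x_2: no divisor's leading term divides it; move -18x_2 to the remainder.
  leading term 1: no divisor's leading term divides it; move -9/2 to the remainder.
  remainder -81/8x_1 - 18x_2 - 9/2 ≠ 0; add h_4 = -81/8x_1 - 18x_2 - 9/2 to the basis.

S(f_2,h_3): lcm = x_1^2x_2. S = -1/4x_1^2 + 1/2x_1x_2^2 + 1/8x_1x_2 - 10x_1 - 1/4x_2^2 - 13x_2.
  leading term x_1^2: subtract (1/32)·f_1 from -1/4x_1^2 + 1/2x_1x_2^2 + 1/8x_1x_2 - 10x_1 - 1/4x_2^2 - 13x_2 → 1/2x_1x_2^2 + 1/8x_1x_2 - 81/8x_1 - 1/4x_2^2 - 13x_2 - 9/2
  leading term x_1x_2^2: subtract (-x_2)·h_3 from 1/2x_1x_2^2 + 1/8x_1x_2 - 81/8x_1 - 1/4x_2^2 - 13x_2 - 9/2 → -81/8x_1 - 18x_2 - 9/2
  leading term x_1: subtract (1)·h_4 from -81/8x_1 - 18x_2 - 9/2 → 0
  remainder 0.

S(f_1,h_4): lcm = x_1^2. S = -16/9x_1x_2 - 17/18x_1 - 18.
  leading term x_1x_2: subtract (32/9)·h_3 from -16/9x_1x_2 - 17/18x_1 - 18 → -1/2x_1 - 8/9x_2 - 2/9
  leading term x_1: subtract (4/81)·h_4 from -1/2x_1 - 8/9x_2 - 2/9 → 0
  remainder 0.

S(f_2,h_4): lcm = x_1^2. S = -23/18x_1x_2 - 59/72x_1 - 1/4x_2 - 13.
  leading term x_1x_2: subtract (23/9)·h_3 from -23/18x_1x_2 - 59/72x_1 - 1/4x_2 - 13 → -1/2x_1 - 8/9x_2 - 2/9
  leading term x_1: subtract (4/81)·h_4 from -1/2x_1 - 8/9x_2 - 2/9 → 0
  remainder 0.

S(h_3,h_4): lcm = x_1x_2. S = 1/4x_1 - 16/9x_2^2 - 17/18x_2 + 10.
  leading term x_1: subtract (-2/81)·h_4 from 1/4x_1 - 16/9x_2^2 - 17/18x_2 + 10 → -16/9x_2^2 - 25/18x_2 + 89/9
  leading term x_2^2: no divisor's leading term divides it; move -16/9x_2^2 to the remainder.
  leading term x_2: no divisor's leading term divides it; move -25/18x_2 to the remainder.
  leading term 1: no divisor's leading term divides it; move 89/9 to the remainder.
  remainder -16/9x_2^2 - 25/18x_2 + 89/9 ≠ 0; add h_5 = -16/9x_2^2 - 25/18x_2 + 89/9 to the basis.

S(f_1,h_5): leading monomials are coprime, so the S-polynomial reduces to 0 (Buchberger's first criterion).
S(f_2,h_5): leading monomials are coprime, so the S-polynomial reduces to 0 (Buchberger's first criterion).
S(h_3,h_5): lcm = x_1x_2^2. S = -17/32x_1x_2 + 89/16x_1 - 1/2x_2^2 + 10x_2.
  leading term x_1x_2: subtract (17/16)·h_3 from -17/32x_1x_2 + 89/16x_1 - 1/2x_2^2 + 10x_2 → 729/128x_1 - 1/2x_2^2 + 623/64x_2 + 85/16
  leading term x_1: subtract (-9/16)·h_4 from 729/128x_1 - 1/2x_2^2 + 623/64x_2 + 85/16 → -1/2x_2^2 - 25/64x_2 + 89/32
  leading term x_2^2: subtract (9/32)·h_5 from -1/2x_2^2 - 25/64x_2 + 89/32 → 0
  remainder 0.

S(h_4,h_5): leading monomials are coprime, so the S-polynomial reduces to 0 (Buchberger's first criterion).
Every S-polynomial of the final basis reduces to 0, so we have a Gröbner basis.
Inter-reduce: drop elements whose leading term is divisible by another's, tail-reduce, and make monic.
Reduced Gröbner basis: {x_1 + 16/9x_2 + 4/9, x_2^2 + 25/32x_2 - 89/16}.

The lex basis is triangular: the last element involves only x_2. Solving x_2^2 + 25/32x_2 - 89/16 = 0 gives x_2 ∈ {-89/32, 2}; substituting each value into the earlier elements determines the remaining variables.
  x_2 = -89/32: the earlier basis element becomes x_1 - 9/2 = 0, giving x_1 = 9/2 — point (9/2, -89/32).
  x_2 = 2: the earlier basis element becomes x_1 + 4 = 0, giving x_1 = -4 — point (-4, 2).
Check: every point annihilates each of the original generators.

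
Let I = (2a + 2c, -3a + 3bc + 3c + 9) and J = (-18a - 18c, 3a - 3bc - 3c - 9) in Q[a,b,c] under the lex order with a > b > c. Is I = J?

Yes, the ideals are equal.

For a fixed monomial order, each ideal has a unique reduced Gröbner basis; comparing bases decides equality.
Buchberger on the first generating set:
f_1 = 2a + 2c, LT = a.
f_2 = -3a + 3bc + 3c + 9, LT = a.

S(f_1,f_2): lcm = a. S = bc + 2c + 3.
  reduce S modulo (f_1, f_2):
  remainder bc + 2c + 3 ≠ 0; add g_3 = bc + 2c + 3 to the basis.

The other S-polynomials (S(f_1,g_3), S(f_2,g_3)) all reduce to 0 modulo the current basis, so we have a Gröbner basis.
Inter-reduce: drop elements whose leading term is divisible by another's, tail-reduce, and make monic.
Reduced Gröbner basis: {a + c, bc + 2c + 3}.

Buchberger on the second generating set:
h_1 = -18a - 18c, LT = a.
h_2 = 3a - 3bc - 3c - 9, LT = a.

S(h_1,h_2): lcm = a. S = bc + 2c + 3.
  reduce S modulo (h_1, h_2):
  remainder bc + 2c + 3 ≠ 0; add k_3 = bc + 2c + 3 to the basis.

The other S-polynomials (S(h_1,k_3), S(h_2,k_3)) all reduce to 0 modulo the current basis, so we have a Gröbner basis.
Inter-reduce: drop elements whose leading term is divisible by another's, tail-reduce, and make monic.
Reduced Gröbner basis: {a + c, bc + 2c + 3}.

These coincide, so the ideals are equal.
The choice of monomial ordering does not affect the verdict — as long as both bases are computed under the same ordering, their equality decides ideal equality.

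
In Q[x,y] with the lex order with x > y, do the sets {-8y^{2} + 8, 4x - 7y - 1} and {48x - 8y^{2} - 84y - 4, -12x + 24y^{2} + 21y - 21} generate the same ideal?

Equality of ideals is decidable: compute both reduced Gröbner bases (unique for the ordering) and check whether they agree.
Buchberger on the first generating set:
f_1 = -8y^{2} + 8, LT = y^{2}.
f_2 = 4x - 7y - 1, LT = x.

The S-polynomials (S(f_1,f_2)) all reduce to 0 modulo the current basis, so we have a Gröbner basis.
Inter-reduce: drop elements whose leading term is divisible by another's, tail-reduce, and make monic.
Reduced Gröbner basis: {x - \tfrac{7}{4}y - \tfrac{1}{4}, y^{2} - 1}.

Buchberger on the second generating set:
h_1 = 48x - 8y^{2} - 84y - 4, LT = x.
h_2 = -12x + 24y^{2} + 21y - 21, LT = x.

S(h_1,h_2): lcm = x. S = \tfrac{11}{6}y^{2} - \tfrac{11}{6}.
  reduce S modulo (h_1, h_2):
  remainder \tfrac{11}{6}y^{2} - \tfrac{11}{6} ≠ 0; add k_3 = \tfrac{11}{6}y^{2} - \tfrac{11}{6} to the basis.

The other S-polynomials (S(h_1,k_3), S(h_2,k_3)) all reduce to 0 modulo the current basis, so we have a Gröbner basis.
Inter-reduce: drop elements whose leading term is divisible by another's, tail-reduce, and make monic.
Reduced Gröbner basis: {x - \tfrac{7}{4}y - \tfrac{1}{4}, y^{2} - 1}.

Same reduced basis, so the two generating sets span the same ideal.

Yes, the ideals are equal.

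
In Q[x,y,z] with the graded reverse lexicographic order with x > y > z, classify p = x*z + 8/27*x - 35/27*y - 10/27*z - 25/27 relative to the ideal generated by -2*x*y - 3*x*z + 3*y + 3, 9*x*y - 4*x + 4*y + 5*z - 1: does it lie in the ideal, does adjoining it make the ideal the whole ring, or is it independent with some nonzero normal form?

x*z + 8/27*x - 35/27*y - 10/27*z - 25/27 lies in I (it reduces to 0).

First compute the reduced Gröbner basis of I by Buchberger's algorithm.
f_1 = -2*x*y - 3*x*z + 3*y + 3, LT = x*y.
f_2 = 9*x*y - 4*x + 4*y + 5*z - 1, LT = x*y.

S(f_1,f_2): lcm = x*y. S = 3/2*x*z + 4/9*x - 35/18*y - 5/9*z - 25/18.
  leading term x*z: no divisor's leading term divides it; move 3/2*x*z to the remainder.
  leading term x: no divisor's leading term divides it; move 4/9*x to the remainder.
  leading term y: no divisor's leading term divides it; move -35/18*y to the remainder.
  leading term z: no divisor's leading term divides it; move -5/9*z to the remainder.
  leading term 1: no divisor's leading term divides it; move -25/18 to the remainder.
  remainder 3/2*x*z + 4/9*x - 35/18*y - 5/9*z - 25/18 ≠ 0; add h_3 = 3/2*x*z + 4/9*x - 35/18*y - 5/9*z - 25/18 to the basis.

S(f_1,h_3): lcm = x*y*z. S = 3/2*x*z**2 - 8/27*x*y + 35/27*y**2 - 61/54*y*z + 25/27*y - 3/2*z.
  leading term x*z**2: subtract (z)·h_3 from 3/2*x*z**2 - 8/27*x*y + 35/27*y**2 - 61/54*y*z + 25/27*y - 3/2*z → -8/27*x*y + 35/27*y**2 - 4/9*x*z + 22/27*y*z + 5/9*z**2 + 25/27*y - 1/9*z
  leading term x*y: subtract (4/27)·f_1 from -8/27*x*y + 35/27*y**2 - 4/9*x*z + 22/27*y*z + 5/9*z**2 + 25/27*y - 1/9*z → 35/27*y**2 + 22/27*y*z + 5/9*z**2 + 13/27*y - 1/9*z - 4/9
  leading term y**2: no divisor's leading term divides it; move 35/27*y**2 to the remainder.
  leading term y*z: no divisor's leading term divides it; move 22/27*y*z to the remainder.
  leading term z**2: no divisor's leading term divides it; move 5/9*z**2 to the remainder.
  leading term y: no divisor's leading term divides it; move 13/27*y to the remainder.
  leading term z: no divisor's leading term divides it; move -1/9*z to the remainder.
  leading term 1: no divisor's leading term divides it; move -4/9 to the remainder.
  remainder 35/27*y**2 + 22/27*y*z + 5/9*z**2 + 13/27*y - 1/9*z - 4/9 ≠ 0; add h_4 = 35/27*y**2 + 22/27*y*z + 5/9*z**2 + 13/27*y - 1/9*z - 4/9 to the basis.

S(f_2,h_3): lcm = x*y*z. S = -8/27*x*y + 35/27*y**2 - 4/9*x*z + 22/27*y*z + 5/9*z**2 + 25/27*y - 1/9*z.
  leading term x*y: subtract (4/27)·f_1 from -8/27*x*y + 35/27*y**2 - 4/9*x*z + 22/27*y*z + 5/9*z**2 + 25/27*y - 1/9*z → 35/27*y**2 + 22/27*y*z + 5/9*z**2 + 13/27*y - 1/9*z - 4/9
  leading term y**2: subtract (1)·h_4 from 35/27*y**2 + 22/27*y*z + 5/9*z**2 + 13/27*y - 1/9*z - 4/9 → 0
  remainder 0.

S(f_1,h_4): lcm = x*y**2. S = 61/70*x*y*z - 3/7*x*z**2 - 13/35*x*y - 3/2*y**2 + 3/35*x*z + 12/35*x - 3/2*y.
  leading term x*y*z: subtract (-61/140*z)·f_1 from 61/70*x*y*z - 3/7*x*z**2 - 13/35*x*y - 3/2*y**2 + 3/35*x*z + 12/35*x - 3/2*y → -243/140*x*z**2 - 13/35*x*y - 3/2*y**2 + 3/35*x*z + 183/140*y*z + 12/35*x - 3/2*y + 183/140*z
  leading term x*z**2: subtract (-81/70*z)·h_3 from -243/140*x*z**2 - 13/35*x*y - 3/2*y**2 + 3/35*x*z + 183/140*y*z + 12/35*x - 3/2*y + 183/140*z → -13/35*x*y - 3/2*y**2 + 3/5*x*z - 33/35*y*z - 9/14*z**2 + 12/35*x - 3/2*y - 3/10*z
  leading term x*y: subtract (13/70)·f_1 from -13/35*x*y - 3/2*y**2 + 3/5*x*z - 33/35*y*z - 9/14*z**2 + 12/35*x - 3/2*y - 3/10*z → -3/2*y**2 + 81/70*x*z - 33/35*y*z - 9/14*z**2 + 12/35*x - 72/35*y - 3/10*z - 39/70
  leading term y**2: subtract (-81/70)·h_4 from -3/2*y**2 + 81/70*x*z - 33/35*y*z - 9/14*z**2 + 12/35*x - 72/35*y - 3/10*z - 39/70 → 81/70*x*z + 12/35*x - 3/2*y - 3/7*z - 15/14
  leading term x*z: subtract (27/35)·h_3 from 81/70*x*z + 12/35*x - 3/2*y - 3/7*z - 15/14 → 0
  remainder 0.

S(f_2,h_4): lcm = x*y**2. S = -22/35*x*y*z - 3/7*x*z**2 - 257/315*x*y + 4/9*y**2 + 3/35*x*z + 5/9*y*z + 12/35*x - 1/9*y.
  leading term x*y*z: subtract (11/35*z)·f_1 from -22/35*x*y*z - 3/7*x*z**2 - 257/315*x*y + 4/9*y**2 + 3/35*x*z + 5/9*y*z + 12/35*x - 1/9*y → 18/35*x*z**2 - 257/315*x*y + 4/9*y**2 + 3/35*x*z - 122/315*y*z + 12/35*x - 1/9*y - 33/35*z
  leading term x*z**2: subtract (12/35*z)·h_3 from 18/35*x*z**2 - 257/315*x*y + 4/9*y**2 + 3/35*x*z - 122/315*y*z + 12/35*x - 1/9*y - 33/35*z → -257/315*x*y + 4/9*y**2 - 1/15*x*z + 88/315*y*z + 4/21*z**2 + 12/35*x - 1/9*y - 7/15*z
  leading term x*y: subtract (257/630)·f_1 from -257/315*x*y + 4/9*y**2 - 1/15*x*z + 88/315*y*z + 4/21*z**2 + 12/35*x - 1/9*y - 7/15*z → 4/9*y**2 + 81/70*x*z + 88/315*y*z + 4/21*z**2 + 12/35*x - 841/630*y - 7/15*z - 257/210
  leading term y**2: subtract (12/35)·h_4 from 4/9*y**2 + 81/70*x*z + 88/315*y*z + 4/21*z**2 + 12/35*x - 841/630*y - 7/15*z - 257/210 → 81/70*x*z + 12/35*x - 3/2*y - 3/7*z - 15/14
  leading term x*z: subtract (27/35)·h_3 from 81/70*x*z + 12/35*x - 3/2*y - 3/7*z - 15/14 → 0
  remainder 0.

S(h_3,h_4): leading monomials are coprime, so the S-polynomial reduces to 0 (Buchberger's first criterion).
Every S-polynomial of the final basis reduces to 0, so we have a Gröbner basis.
Inter-reduce: drop elements whose leading term is divisible by another's, tail-reduce, and make monic.
Reduced Gröbner basis: {x*y - 4/9*x + 4/9*y + 5/9*z - 1/9, y**2 + 22/35*y*z + 3/7*z**2 + 13/35*y - 3/35*z - 12/35, x*z + 8/27*x - 35/27*y - 10/27*z - 25/27}.
Label its elements g_1 = x*y - 4/9*x + 4/9*y + 5/9*z - 1/9, g_2 = y**2 + 22/35*y*z + 3/7*z**2 + 13/35*y - 3/35*z - 12/35, g_3 = x*z + 8/27*x - 35/27*y - 10/27*z - 25/27.

Reduce p = x*z + 8/27*x - 35/27*y - 10/27*z - 25/27 modulo G:
  leading term x*z: subtract (1)·g_3 from x*z + 8/27*x - 35/27*y - 10/27*z - 25/27 → 0
  normal form = 0.
Since the normal form is 0, p ∈ I.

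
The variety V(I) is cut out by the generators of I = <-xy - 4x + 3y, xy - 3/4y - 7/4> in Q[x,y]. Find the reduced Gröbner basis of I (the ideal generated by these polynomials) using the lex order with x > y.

G = {x - 9/16y + 7/16, y^2 - 19/9y - 28/9}

This is the nonlinear analogue of row-reducing a linear system.

f_1 = -xy - 4x + 3y, LT = xy.
f_2 = xy - 3/4y - 7/4, LT = xy.

S(f_1,f_2): lcm = xy. S = 4x - 9/4y + 7/4.
  leading term x: no divisor's leading term divides it; move 4x to the remainder.
  leading term y: no divisor's leading term divides it; move -9/4y to the remainder.
  leading term 1: no divisor's leading term divides it; move 7/4 to the remainder.
  remainder 4x - 9/4y + 7/4 ≠ 0; add g_3 = 4x - 9/4y + 7/4 to the basis.

S(f_1,g_3): lcm = xy. S = 4x + 9/16y^2 - 55/16y.
  leading term x: subtract (1)·g_3 from 4x + 9/16y^2 - 55/16y → 9/16y^2 - 19/16y - 7/4
  leading term y^2: no divisor's leading term divides it; move 9/16y^2 to the remainder.
  leading term y: no divisor's leading term divides it; move -19/16y to the remainder.
  leading term 1: no divisor's leading term divides it; move -7/4 to the remainder.
  remainder 9/16y^2 - 19/16y - 7/4 ≠ 0; add g_4 = 9/16y^2 - 19/16y - 7/4 to the basis.

The other S-polynomials (S(f_2,g_3), S(f_1,g_4), S(f_2,g_4), S(g_3,g_4)) all reduce to 0 modulo the current basis, so we have a Gröbner basis.
Inter-reduce: drop elements whose leading term is divisible by another's, tail-reduce, and make monic.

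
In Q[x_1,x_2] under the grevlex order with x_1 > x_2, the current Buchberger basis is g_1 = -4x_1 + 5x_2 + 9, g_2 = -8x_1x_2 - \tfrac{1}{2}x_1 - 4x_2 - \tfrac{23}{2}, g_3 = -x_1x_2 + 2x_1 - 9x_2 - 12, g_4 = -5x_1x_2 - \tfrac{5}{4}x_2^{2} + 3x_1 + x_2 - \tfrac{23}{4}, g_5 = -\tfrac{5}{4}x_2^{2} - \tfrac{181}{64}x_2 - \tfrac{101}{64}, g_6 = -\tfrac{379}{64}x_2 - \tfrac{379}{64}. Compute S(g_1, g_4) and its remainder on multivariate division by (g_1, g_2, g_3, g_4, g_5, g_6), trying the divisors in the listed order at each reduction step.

S(g_1, g_4) = -\tfrac{3}{2}x_2^{2} + \tfrac{3}{5}x_1 - \tfrac{41}{20}x_2 - \tfrac{23}{20}; remainder on division = 0.

lcm(LM(g_1), LM(g_4)) = x_1x_2.
S = (lcm/LT(g_1))·g_1 − (lcm/LT(g_4))·g_4 = -\tfrac{3}{2}x_2^{2} + \tfrac{3}{5}x_1 - \tfrac{41}{20}x_2 - \tfrac{23}{20}.
Reduce S modulo (g_1, g_2, g_3, g_4, g_5, g_6) in that order:
  leading term x_2^{2}: subtract (\tfrac{6}{5})·g_5 from -\tfrac{3}{2}x_2^{2} + \tfrac{3}{5}x_1 - \tfrac{41}{20}x_2 - \tfrac{23}{20} → \tfrac{3}{5}x_1 + \tfrac{43}{32}x_2 + \tfrac{119}{160}
  leading term x_1: subtract (-\tfrac{3}{20})·g_1 from \tfrac{3}{5}x_1 + \tfrac{43}{32}x_2 + \tfrac{119}{160} → \tfrac{67}{32}x_2 + \tfrac{67}{32}
  leading term x_2: subtract (-\tfrac{134}{379})·g_6 from \tfrac{67}{32}x_2 + \tfrac{67}{32} → 0
The remainder is 0, so this S-polynomial contributes no new basis element.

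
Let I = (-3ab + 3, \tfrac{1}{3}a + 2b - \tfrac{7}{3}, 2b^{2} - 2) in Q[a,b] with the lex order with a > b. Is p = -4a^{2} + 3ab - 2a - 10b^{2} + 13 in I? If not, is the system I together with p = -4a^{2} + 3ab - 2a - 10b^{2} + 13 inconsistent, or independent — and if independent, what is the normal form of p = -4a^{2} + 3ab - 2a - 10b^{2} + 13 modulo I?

-4a^{2} + 3ab - 2a - 10b^{2} + 13 lies in I (it reduces to 0).

First compute the reduced Gröbner basis of I by Buchberger's algorithm.
f_1 = -3ab + 3, LT = ab.
f_2 = \tfrac{1}{3}a + 2b - \tfrac{7}{3}, LT = a.
f_3 = 2b^{2} - 2, LT = b^{2}.

S(f_1,f_2): lcm = ab. S = -6b^{2} + 7b - 1.
  leading term b^{2}: subtract (-3)·f_3 from -6b^{2} + 7b - 1 → 7b - 7
  leading term b: no divisor's leading term divides it; move 7b to the remainder.
  leading term 1: no divisor's leading term divides it; move -7 to the remainder.
  remainder 7b - 7 ≠ 0; add h_4 = 7b - 7 to the basis.

The other S-polynomials (S(f_1,f_3), S(f_2,f_3), S(f_1,h_4), S(f_2,h_4), S(f_3,h_4)) all reduce to 0 modulo the current basis, so we have a Gröbner basis.
Inter-reduce: drop elements whose leading term is divisible by another's, tail-reduce, and make monic.
Reduced Gröbner basis: {a - 1, b - 1}.
Label its elements g_1 = a - 1, g_2 = b - 1.

Reduce p = -4a^{2} + 3ab - 2a - 10b^{2} + 13 modulo G:
  leading term a^{2}: subtract (-4a)·g_1 from -4a^{2} + 3ab - 2a - 10b^{2} + 13 → 3ab - 6a - 10b^{2} + 13
  leading term ab: subtract (3b)·g_1 from 3ab - 6a - 10b^{2} + 13 → -6a - 10b^{2} + 3b + 13
  leading term a: subtract (-6)·g_1 from -6a - 10b^{2} + 3b + 13 → -10b^{2} + 3b + 7
  leading term b^{2}: subtract (-10b)·g_2 from -10b^{2} + 3b + 7 → -7b + 7
  leading term b: subtract (-7)·g_2 from -7b + 7 → 0
  normal form = 0.
Since the normal form is 0, p ∈ I.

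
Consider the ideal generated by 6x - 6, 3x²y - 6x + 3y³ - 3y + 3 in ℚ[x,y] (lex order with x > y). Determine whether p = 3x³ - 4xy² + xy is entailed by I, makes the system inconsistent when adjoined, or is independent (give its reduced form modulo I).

First compute the reduced Gröbner basis of I by Buchberger's algorithm.
f_1 = 6x - 6, LT = x.
f_2 = 3x²y - 6x + 3y³ - 3y + 3, LT = x²y.

S(f_1,f_2): lcm = x²y. S = -xy + 2x - y³ + y - 1.
  reduce S modulo (f_1, f_2):
  remainder -y³ + 1 ≠ 0; add h_3 = -y³ + 1 to the basis.

The other S-polynomials (S(f_1,h_3), S(f_2,h_3)) all reduce to 0 modulo the current basis, so we have a Gröbner basis.
Inter-reduce: drop elements whose leading term is divisible by another's, tail-reduce, and make monic.
Reduced Gröbner basis: {x - 1, y³ - 1}.
Label its elements g_1 = x - 1, g_2 = y³ - 1.

Reduce p = 3x³ - 4xy² + xy modulo G:
  leading term x³: subtract (3x²)·g_1 from 3x³ - 4xy² + xy → 3x² - 4xy² + xy
  leading term x²: subtract (3x)·g_1 from 3x² - 4xy² + xy → -4xy² + xy + 3x
  leading term xy²: subtract (-4y²)·g_1 from -4xy² + xy + 3x → xy + 3x - 4y²
  leading term xy: subtract (y)·g_1 from xy + 3x - 4y² → 3x - 4y² + y
  leading term x: subtract (3)·g_1 from 3x - 4y² + y → -4y² + y + 3
  leading term y²: no divisor's leading term divides it; move -4y² to the remainder.
  leading term y: no divisor's leading term divides it; move y to the remainder.
  leading term 1: no divisor's leading term divides it; move 3 to the remainder.
  normal form = -4y² + y + 3.
The normal form is nonzero, so p ∉ I. Since p minus its normal form lies in I, I + (p) = I + (r) where r = -4y² + y + 3; decide whether this ideal is the whole ring.
Run Buchberger on G together with r (pairs among the g_i already reduce to 0 since G is a Gröbner basis):
g_1 = x - 1, LT = x.
g_2 = y³ - 1, LT = y³.
r = -4y² + y + 3, LT = y².

S(g_2,r): lcm = y³. S = ¼y² + ¾y - 1.
  reduce S modulo (g_1, g_2, r):
  remainder 13/16y - 13/16 ≠ 0; add m_4 = 13/16y - 13/16 to the basis.

The other S-polynomials (S(g_1,g_2), S(g_1,r), S(g_1,m_4), S(g_2,m_4), S(r,m_4)) all reduce to 0 modulo the current basis, so we have a Gröbner basis.
Inter-reduce: drop elements whose leading term is divisible by another's, tail-reduce, and make monic.
Reduced Gröbner basis: {x - 1, y - 1}.
The reduced Gröbner basis of I + (p) is {x - 1, y - 1} ≠ {1}, a proper ideal, so the enlarged system stays consistent: p is independent of I, with normal form -4y² + y + 3.

The remainder on division by a Gröbner basis is unique — it is the normal form.

3x³ - 4xy² + xy is independent of I; its normal form modulo I is -4y² + y + 3.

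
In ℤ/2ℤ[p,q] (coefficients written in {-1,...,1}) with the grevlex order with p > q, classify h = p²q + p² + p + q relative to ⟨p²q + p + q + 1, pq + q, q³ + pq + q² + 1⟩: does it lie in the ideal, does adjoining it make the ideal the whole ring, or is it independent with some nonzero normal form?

p²q + p² + p + q lies in I (it reduces to 0).

First compute the reduced Gröbner basis of I by Buchberger's algorithm.
f_1 = p²q + p + q + 1, LT = p²q.
f_2 = pq + q, LT = pq.
f_3 = q³ + pq + q² + 1, LT = q³.

S(f_1,f_2): lcm = p²q. S = pq + p + q + 1.
  leading term pq: subtract (1)·f_2 from pq + p + q + 1 → p + 1
  leading term p: no divisor's leading term divides it; move p to the remainder.
  leading term 1: no divisor's leading term divides it; move 1 to the remainder.
  remainder p + 1 ≠ 0; add k_4 = p + 1 to the basis.

The other S-polynomials (S(f_1,f_3), S(f_2,f_3), S(f_1,k_4), S(f_2,k_4), S(f_3,k_4)) all reduce to 0 modulo the current basis, so we have a Gröbner basis.
Inter-reduce: drop elements whose leading term is divisible by another's, tail-reduce, and make monic.
Reduced Gröbner basis: {q³ + q² + q + 1, p + 1}.
Label its elements g_1 = q³ + q² + q + 1, g_2 = p + 1.

Reduce h = p²q + p² + p + q modulo G:
  leading term p²q: subtract (pq)·g_2 from p²q + p² + p + q → p² + pq + p + q
  leading term p²: subtract (p)·g_2 from p² + pq + p + q → pq + q
  leading term pq: subtract (q)·g_2 from pq + q → 0
  normal form = 0.
Since the normal form is 0, h ∈ I.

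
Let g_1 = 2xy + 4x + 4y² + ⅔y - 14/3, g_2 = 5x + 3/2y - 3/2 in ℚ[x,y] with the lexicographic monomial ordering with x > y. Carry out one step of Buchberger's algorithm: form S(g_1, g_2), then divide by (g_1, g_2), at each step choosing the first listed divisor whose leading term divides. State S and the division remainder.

lcm(LM(g_1), LM(g_2)) = xy.
S = (lcm/LT(g_1))·g_1 − (lcm/LT(g_2))·g_2 = 2x + 17/10y² + 19/30y - 7/3.
Reduce S modulo (g_1, g_2) in that order:
  leading term x: subtract (⅖)·g_2 from 2x + 17/10y² + 19/30y - 7/3 → 17/10y² + 1/30y - 26/15
  leading term y²: no divisor's leading term divides it; move 17/10y² to the remainder.
  leading term y: no divisor's leading term divides it; move 1/30y to the remainder.
  leading term 1: no divisor's leading term divides it; move -26/15 to the remainder.
The remainder 17/10y² + 1/30y - 26/15 is nonzero, so it would be added as the next basis element.

S(g_1, g_2) = 2x + 17/10y² + 19/30y - 7/3; remainder on division = 17/10y² + 1/30y - 26/15.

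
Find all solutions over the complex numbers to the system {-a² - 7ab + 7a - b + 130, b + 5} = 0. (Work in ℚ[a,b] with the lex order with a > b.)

{(-3, -5), (45, -5)}

Compute a lex Gröbner basis by Buchberger's algorithm.
f_1 = -a² - 7ab + 7a - b + 130, LT = a².
f_2 = b + 5, LT = b.

The S-polynomials (S(f_1,f_2)) all reduce to 0 modulo the current basis, so we have a Gröbner basis.
Inter-reduce: drop elements whose leading term is divisible by another's, tail-reduce, and make monic.
Reduced Gröbner basis: {a² - 42a - 135, b + 5}.

From the last basis element, b + 5 = 0, so b takes values in {-5}. Each choice, substituted upward through the basis, yields the corresponding point(s) of the solution set.
  b = -5: the earlier basis element becomes a² - 42a - 135 = 0, giving a = -3, 45 — points (-3, -5), (45, -5).
A lex Gröbner basis triangularizes the system, enabling back-substitution.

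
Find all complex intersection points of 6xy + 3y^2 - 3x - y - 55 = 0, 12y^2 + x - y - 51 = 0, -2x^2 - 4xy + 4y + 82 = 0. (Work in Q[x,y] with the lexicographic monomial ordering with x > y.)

Compute a lex Gröbner basis by Buchberger's algorithm.
f_1 = 6xy - 3x + 3y^2 - y - 55, LT = xy.
f_2 = x + 12y^2 - y - 51, LT = x.
f_3 = -2x^2 - 4xy + 4y + 82, LT = x^2.

S(f_1,f_2): lcm = xy. S = -1/2x - 12y^3 + 3/2y^2 + 305/6y - 55/6.
  leading term x: subtract (-1/2)·f_2 from -1/2x - 12y^3 + 3/2y^2 + 305/6y - 55/6 → -12y^3 + 15/2y^2 + 151/3y - 104/3
  leading term y^3: no divisor's leading term divides it; move -12y^3 to the remainder.
  leading term y^2: no divisor's leading term divides it; move 15/2y^2 to the remainder.
  leading term y: no divisor's leading term divides it; move 151/3y to the remainder.
  leading term 1: no divisor's leading term divides it; move -104/3 to the remainder.
  remainder -12y^3 + 15/2y^2 + 151/3y - 104/3 ≠ 0; add h_4 = -12y^3 + 15/2y^2 + 151/3y - 104/3 to the basis.

S(f_1,f_3): lcm = x^2y. S = -1/2x^2 - 3/2xy^2 - 1/6xy - 55/6x + 2y^2 + 41y.
  leading term x^2: subtract (-1/2x)·f_2 from -1/2x^2 - 3/2xy^2 - 1/6xy - 55/6x + 2y^2 + 41y → 9/2xy^2 - 2/3xy - 104/3x + 2y^2 + 41y
  leading term xy^2: subtract (3/4y)·f_1 from 9/2xy^2 - 2/3xy - 104/3x + 2y^2 + 41y → 19/12xy - 104/3x - 9/4y^3 + 11/4y^2 + 329/4y
  leading term xy: subtract (19/72)·f_1 from 19/12xy - 104/3x - 9/4y^3 + 11/4y^2 + 329/4y → -271/8x - 9/4y^3 + 47/24y^2 + 5941/72y + 1045/72
  leading term x: subtract (-271/8)·f_2 from -271/8x - 9/4y^3 + 47/24y^2 + 5941/72y + 1045/72 → -9/4y^3 + 9803/24y^2 + 1751/36y - 15418/9
  leading term y^3: subtract (3/16)·h_4 from -9/4y^3 + 9803/24y^2 + 1751/36y - 15418/9 → 39077/96y^2 + 5645/144y - 30719/18
  leading term y^2: no divisor's leading term divides it; move 39077/96y^2 to the remainder.
  leading term y: no divisor's leading term divides it; move 5645/144y to the remainder.
  leading term 1: no divisor's leading term divides it; move -30719/18 to the remainder.
  remainder 39077/96y^2 + 5645/144y - 30719/18 ≠ 0; add h_5 = 39077/96y^2 + 5645/144y - 30719/18 to the basis.

S(f_2,f_3): lcm = x^2. S = 12xy^2 - 3xy - 51x + 2y + 41.
  leading term xy^2: subtract (2y)·f_1 from 12xy^2 - 3xy - 51x + 2y + 41 → 3xy - 51x - 6y^3 + 2y^2 + 112y + 41
  leading term xy: subtract (1/2)·f_1 from 3xy - 51x - 6y^3 + 2y^2 + 112y + 41 → -99/2x - 6y^3 + 1/2y^2 + 225/2y + 137/2
  leading term x: subtract (-99/2)·f_2 from -99/2x - 6y^3 + 1/2y^2 + 225/2y + 137/2 → -6y^3 + 1189/2y^2 + 63y - 2456
  leading term y^3: subtract (1/2)·h_4 from -6y^3 + 1189/2y^2 + 63y - 2456 → 2363/4y^2 + 227/6y - 7316/3
  leading term y^2: subtract (56712/39077)·h_5 from 2363/4y^2 + 227/6y - 7316/3 → -744776/39077y + 1489552/39077
  leading term y: no divisor's leading term divides it; move -744776/39077y to the remainder.
  leading term 1: no divisor's leading term divides it; move 1489552/39077 to the remainder.
  remainder -744776/39077y + 1489552/39077 ≠ 0; add h_6 = -744776/39077y + 1489552/39077 to the basis.

The other S-polynomials (S(f_1,h_4), S(f_2,h_4), S(f_3,h_4), S(f_1,h_5), S(f_2,h_5), S(f_3,h_5), S(h_4,h_5), S(f_1,h_6), S(f_2,h_6), S(f_3,h_6), S(h_4,h_6), S(h_5,h_6)) all reduce to 0 modulo the current basis, so we have a Gröbner basis.
Inter-reduce: drop elements whose leading term is divisible by another's, tail-reduce, and make monic.
Reduced Gröbner basis: {x - 5, y - 2}.

From the last basis element, y - 2 = 0, so y takes values in {2}. Each choice, substituted upward through the basis, yields the corresponding point(s) of the solution set.
  y = 2: the earlier basis element becomes x - 5 = 0, giving x = 5 — point (5, 2).
Each listed point satisfies every original equation (direct substitution).
This is the nonlinear analogue of row-reducing a linear system.

{(5, 2)}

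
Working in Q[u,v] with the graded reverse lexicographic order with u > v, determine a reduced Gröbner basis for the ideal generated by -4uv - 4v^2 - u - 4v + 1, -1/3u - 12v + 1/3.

G = {v^2 + 1/5v, u + 36v - 1}

f_1 = -4uv - 4v^2 - u - 4v + 1, LT = uv.
f_2 = -1/3u - 12v + 1/3, LT = u.

S(f_1,f_2): lcm = uv. S = -35v^2 + 1/4u + 2v - 1/4.
  reduce S modulo (f_1, f_2):
  remainder -35v^2 - 7v ≠ 0; add g_3 = -35v^2 - 7v to the basis.

The other S-polynomials (S(f_1,g_3), S(f_2,g_3)) all reduce to 0 modulo the current basis, so we have a Gröbner basis.
Inter-reduce: drop elements whose leading term is divisible by another's, tail-reduce, and make monic.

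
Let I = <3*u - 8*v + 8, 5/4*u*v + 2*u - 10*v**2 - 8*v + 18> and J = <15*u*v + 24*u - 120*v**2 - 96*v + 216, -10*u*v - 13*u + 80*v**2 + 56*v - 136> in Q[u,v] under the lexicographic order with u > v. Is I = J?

Yes, the ideals are equal.

For a fixed monomial order, each ideal has a unique reduced Gröbner basis; comparing bases decides equality.
Buchberger on the first generating set:
f_1 = 3*u - 8*v + 8, LT = u.
f_2 = 5/4*u*v + 2*u - 10*v**2 - 8*v + 18, LT = u*v.

S(f_1,f_2): lcm = u*v. S = -8/5*u + 16/3*v**2 + 136/15*v - 72/5.
  leading term u: subtract (-8/15)·f_1 from -8/5*u + 16/3*v**2 + 136/15*v - 72/5 → 16/3*v**2 + 24/5*v - 152/15
  leading term v**2: no divisor's leading term divides it; move 16/3*v**2 to the remainder.
  leading term v: no divisor's leading term divides it; move 24/5*v to the remainder.
  leading term 1: no divisor's leading term divides it; move -152/15 to the remainder.
  remainder 16/3*v**2 + 24/5*v - 152/15 ≠ 0; add g_3 = 16/3*v**2 + 24/5*v - 152/15 to the basis.

The other S-polynomials (S(f_1,g_3), S(f_2,g_3)) all reduce to 0 modulo the current basis, so we have a Gröbner basis.
Inter-reduce: drop elements whose leading term is divisible by another's, tail-reduce, and make monic.
Reduced Gröbner basis: {u - 8/3*v + 8/3, v**2 + 9/10*v - 19/10}.

Buchberger on the second generating set:
h_1 = 15*u*v + 24*u - 120*v**2 - 96*v + 216, LT = u*v.
h_2 = -10*u*v - 13*u + 80*v**2 + 56*v - 136, LT = u*v.

S(h_1,h_2): lcm = u*v. S = 3/10*u - 4/5*v + 4/5.
  leading term u: no divisor's leading term divides it; move 3/10*u to the remainder.
  leading term v: no divisor's leading term divides it; move -4/5*v to the remainder.
  leading term 1: no divisor's leading term divides it; move 4/5 to the remainder.
  remainder 3/10*u - 4/5*v + 4/5 ≠ 0; add k_3 = 3/10*u - 4/5*v + 4/5 to the basis.

S(h_1,k_3): lcm = u*v. S = 8/5*u - 16/3*v**2 - 136/15*v + 72/5.
  leading term u: subtract (16/3)·k_3 from 8/5*u - 16/3*v**2 - 136/15*v + 72/5 → -16/3*v**2 - 24/5*v + 152/15
  leading term v**2: no divisor's leading term divides it; move -16/3*v**2 to the remainder.
  leading term v: no divisor's leading term divides it; move -24/5*v to the remainder.
  leading term 1: no divisor's leading term divides it; move 152/15 to the remainder.
  remainder -16/3*v**2 - 24/5*v + 152/15 ≠ 0; add k_4 = -16/3*v**2 - 24/5*v + 152/15 to the basis.

The other S-polynomials (S(h_2,k_3), S(h_1,k_4), S(h_2,k_4), S(k_3,k_4)) all reduce to 0 modulo the current basis, so we have a Gröbner basis.
Inter-reduce: drop elements whose leading term is divisible by another's, tail-reduce, and make monic.
Reduced Gröbner basis: {u - 8/3*v + 8/3, v**2 + 9/10*v - 19/10}.

These coincide, so the ideals are equal.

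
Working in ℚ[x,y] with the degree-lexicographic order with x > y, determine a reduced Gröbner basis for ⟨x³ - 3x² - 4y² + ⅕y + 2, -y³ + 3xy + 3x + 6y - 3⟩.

G = {x³ - 3x² - 4y² + ⅕y + 2, y³ - 3xy - 3x - 6y + 3}

Buchberger's algorithm terminates because the ascending chain of leading-term ideals stabilizes.

f_1 = x³ - 3x² - 4y² + ⅕y + 2, LT = x³.
f_2 = -y³ + 3xy + 3x + 6y - 3, LT = y³.

The S-polynomials (S(f_1,f_2)) all reduce to 0 modulo the current basis, so we have a Gröbner basis.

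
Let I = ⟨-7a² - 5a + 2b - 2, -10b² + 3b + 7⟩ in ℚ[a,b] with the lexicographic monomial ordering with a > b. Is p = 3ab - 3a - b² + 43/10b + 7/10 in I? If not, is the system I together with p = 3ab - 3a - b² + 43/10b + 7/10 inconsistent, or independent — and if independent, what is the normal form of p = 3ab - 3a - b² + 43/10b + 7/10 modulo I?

First compute the reduced Gröbner basis of I by Buchberger's algorithm.
f_1 = -7a² - 5a + 2b - 2, LT = a².
f_2 = -10b² + 3b + 7, LT = b².

The S-polynomials (S(f_1,f_2)) all reduce to 0 modulo the current basis, so we have a Gröbner basis.
Inter-reduce: drop elements whose leading term is divisible by another's, tail-reduce, and make monic.
Reduced Gröbner basis: {a² + 5/7a - 2/7b + 2/7, b² - 3/10b - 7/10}.
Label its elements g_1 = a² + 5/7a - 2/7b + 2/7, g_2 = b² - 3/10b - 7/10.

Reduce p = 3ab - 3a - b² + 43/10b + 7/10 modulo G:
  leading term ab: no divisor's leading term divides it; move 3ab to the remainder.
  leading term a: no divisor's leading term divides it; move -3a to the remainder.
  leading term b²: subtract (-1)·g_2 from -b² + 43/10b + 7/10 → 4b
  leading term b: no divisor's leading term divides it; move 4b to the remainder.
  normal form = 3ab - 3a + 4b.
The normal form is nonzero, so p ∉ I. Since p minus its normal form lies in I, I + (p) = I + (r) where r = 3ab - 3a + 4b; decide whether this ideal is the whole ring.
Run Buchberger on G together with r (pairs among the g_i already reduce to 0 since G is a Gröbner basis):
g_1 = a² + 5/7a - 2/7b + 2/7, LT = a².
g_2 = b² - 3/10b - 7/10, LT = b².
r = 3ab - 3a + 4b, LT = ab.

S(g_1,r): lcm = a²b. S = a² - 13/21ab - 2/7b² + 2/7b.
  reduce S modulo (g_1, g_2, r):
  remainder -4/3a + 59/45b - 17/35 ≠ 0; add m_4 = -4/3a + 59/45b - 17/35 to the basis.

S(g_2,r): lcm = ab². S = 7/10ab - 7/10a - 4/3b².
  reduce S modulo (g_1, g_2, r, m_4):
  remainder -4/3b - 14/15 ≠ 0; add m_5 = -4/3b - 14/15 to the basis.

S(r,m_4): lcm = ab. S = -a + 59/60b² + 407/420b.
  reduce S modulo (g_1, g_2, r, m_4, m_5):
  remainder 35957/42000 ≠ 0; add m_6 = 35957/42000 to the basis.

The other S-polynomials (S(g_1,g_2), S(g_1,m_4), S(g_2,m_4), S(g_1,m_5), S(g_2,m_5), S(r,m_5), S(m_4,m_5), S(g_1,m_6), S(g_2,m_6), S(r,m_6), S(m_4,m_6), S(m_5,m_6)) all reduce to 0 modulo the current basis, so we have a Gröbner basis.
Inter-reduce: drop elements whose leading term is divisible by another's, tail-reduce, and make monic.
Reduced Gröbner basis: {1}.
The reduced Gröbner basis of I + (p) is {1}: the ideal is the whole ring, so the enlarged system has no common solution — adjoining p is inconsistent.

Adjoining 3ab - 3a - b² + 43/10b + 7/10 makes the ideal the whole ring: the system is inconsistent.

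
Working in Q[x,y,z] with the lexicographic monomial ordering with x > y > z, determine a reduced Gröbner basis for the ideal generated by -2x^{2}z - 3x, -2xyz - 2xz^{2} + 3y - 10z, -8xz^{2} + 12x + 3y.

G = {x + \tfrac{31}{24}z, y - \tfrac{7}{6}z, z^{3} - \tfrac{36}{31}z}

This is the nonlinear analogue of row-reducing a linear system.

f_1 = -2x^{2}z - 3x, LT = x^{2}z.
f_2 = -2xyz - 2xz^{2} + 3y - 10z, LT = xyz.
f_3 = -8xz^{2} + 12x + 3y, LT = xz^{2}.

S(f_1,f_2): lcm = x^{2}yz. S = -x^{2}z^{2} + 3xy - 5xz.
  reduce S modulo (f_1, f_2, f_3):
  remainder 3xy - \tfrac{7}{2}xz ≠ 0; add g_4 = 3xy - \tfrac{7}{2}xz to the basis.

S(f_1,f_3): lcm = x^{2}z^{2}. S = \tfrac{3}{2}x^{2} + \tfrac{3}{8}xy + \tfrac{3}{2}xz.
  reduce S modulo (f_1, f_2, f_3, g_4):
  remainder \tfrac{3}{2}x^{2} + \tfrac{31}{16}xz ≠ 0; add g_5 = \tfrac{3}{2}x^{2} + \tfrac{31}{16}xz to the basis.

S(f_2,f_3): lcm = xyz^{2}. S = \tfrac{3}{2}xy + xz^{3} + \tfrac{3}{8}y^{2} - \tfrac{3}{2}yz + 5z^{2}.
  reduce S modulo (f_1, f_2, f_3, g_4, g_5):
  remainder \tfrac{13}{4}xz + \tfrac{3}{8}y^{2} - \tfrac{9}{8}yz + 5z^{2} ≠ 0; add g_6 = \tfrac{13}{4}xz + \tfrac{3}{8}y^{2} - \tfrac{9}{8}yz + 5z^{2} to the basis.

S(f_2,g_4): lcm = xyz. S = \tfrac{13}{6}xz^{2} - \tfrac{3}{2}y + 5z.
  reduce S modulo (f_1, f_2, f_3, g_4, g_5, g_6):
  remainder \tfrac{13}{4}x - \tfrac{11}{16}y + 5z ≠ 0; add g_7 = \tfrac{13}{4}x - \tfrac{11}{16}y + 5z to the basis.

S(f_3,g_4): lcm = xyz^{2}. S = -\tfrac{3}{2}xy + \tfrac{7}{6}xz^{3} - \tfrac{3}{8}y^{2}.
  reduce S modulo (f_1, f_2, f_3, g_4, g_5, g_6, g_7):
  remainder -\tfrac{3}{8}y^{2} + \tfrac{7}{16}yz ≠ 0; add g_8 = -\tfrac{3}{8}y^{2} + \tfrac{7}{16}yz to the basis.

S(f_1,g_5): lcm = x^{2}z. S = -\tfrac{31}{24}xz^{2} + \tfrac{3}{2}x.
  reduce S modulo (f_1, f_2, f_3, g_4, g_5, g_6, g_7, g_8):
  remainder -\tfrac{15}{26}y + \tfrac{35}{52}z ≠ 0; add g_9 = -\tfrac{15}{26}y + \tfrac{35}{52}z to the basis.

S(f_2,g_6): lcm = xyz. S = xz^{2} - \tfrac{3}{26}y^{3} + \tfrac{9}{26}y^{2}z - \tfrac{20}{13}yz^{2} - \tfrac{3}{2}y + 5z.
  reduce S modulo (f_1, f_2, f_3, g_4, g_5, g_6, g_7, g_8, g_9):
  remainder -\tfrac{217}{144}z^{3} + \tfrac{7}{4}z ≠ 0; add g_10 = -\tfrac{217}{144}z^{3} + \tfrac{7}{4}z to the basis.

The other S-polynomials (S(f_1,g_4), S(f_2,g_5), S(f_3,g_5), S(g_4,g_5), S(f_1,g_6), S(f_3,g_6), S(g_4,g_6), S(g_5,g_6), S(f_1,g_7), S(f_2,g_7), S(f_3,g_7), S(g_4,g_7), S(g_5,g_7), S(g_6,g_7), S(f_1,g_8), S(f_2,g_8), S(f_3,g_8), S(g_4,g_8), S(g_5,g_8), S(g_6,g_8), S(g_7,g_8), S(f_1,g_9), S(f_2,g_9), S(f_3,g_9), S(g_4,g_9), S(g_5,g_9), S(g_6,g_9), S(g_7,g_9), S(g_8,g_9), S(f_1,g_10), S(f_2,g_10), S(f_3,g_10), S(g_4,g_10), S(g_5,g_10), S(g_6,g_10), S(g_7,g_10), S(g_8,g_10), S(g_9,g_10)) all reduce to 0 modulo the current basis, so we have a Gröbner basis.
Inter-reduce: drop elements whose leading term is divisible by another's, tail-reduce, and make monic.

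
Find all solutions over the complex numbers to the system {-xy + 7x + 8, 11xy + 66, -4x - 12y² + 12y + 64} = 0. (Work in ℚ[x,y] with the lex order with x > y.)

{(-2, 3)}

Compute a lex Gröbner basis by Buchberger's algorithm.
f_1 = -xy + 7x + 8, LT = xy.
f_2 = 11xy + 66, LT = xy.
f_3 = -4x - 12y² + 12y + 64, LT = x.

S(f_1,f_2): lcm = xy. S = -7x - 14.
  leading term x: subtract (7/4)·f_3 from -7x - 14 → 21y² - 21y - 126
  leading term y²: no divisor's leading term divides it; move 21y² to the remainder.
  leading term y: no divisor's leading term divides it; move -21y to the remainder.
  leading term 1: no divisor's leading term divides it; move -126 to the remainder.
  remainder 21y² - 21y - 126 ≠ 0; add h_4 = 21y² - 21y - 126 to the basis.

S(f_1,f_3): lcm = xy. S = -7x - 3y³ + 3y² + 16y - 8.
  leading term x: subtract (7/4)·f_3 from -7x - 3y³ + 3y² + 16y - 8 → -3y³ + 24y² - 5y - 120
  leading term y³: subtract (-1/7y)·h_4 from -3y³ + 24y² - 5y - 120 → 21y² - 23y - 120
  leading term y²: subtract (1)·h_4 from 21y² - 23y - 120 → -2y + 6
  leading term y: no divisor's leading term divides it; move -2y to the remainder.
  leading term 1: no divisor's leading term divides it; move 6 to the remainder.
  remainder -2y + 6 ≠ 0; add h_5 = -2y + 6 to the basis.

The other S-polynomials (S(f_2,f_3), S(f_1,h_4), S(f_2,h_4), S(f_3,h_4), S(f_1,h_5), S(f_2,h_5), S(f_3,h_5), S(h_4,h_5)) all reduce to 0 modulo the current basis, so we have a Gröbner basis.
Inter-reduce: drop elements whose leading term is divisible by another's, tail-reduce, and make monic.
Reduced Gröbner basis: {x + 2, y - 3}.

Elimination: the polynomial y - 3 lies in the elimination ideal for y, so y ∈ {3}. For each such y, the remaining basis elements (now univariate) give the rest of the solution.
  y = 3: the earlier basis element becomes x + 2 = 0, giving x = -2 — point (-2, 3).
A lex Gröbner basis triangularizes the system, enabling back-substitution.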